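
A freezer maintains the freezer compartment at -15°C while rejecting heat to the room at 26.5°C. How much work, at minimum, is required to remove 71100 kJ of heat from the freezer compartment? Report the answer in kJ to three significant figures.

11400 kJ

In absolute terms T_C = 258.15 K and T_H = 299.65 K, so ΔT = 41.50 K.
The reversible limit is COP_R = T_C/ΔT = 6.220, so W_min = Q_C/COP = Q_C·ΔT/T_C.
W_min = 71100 × 41.50/258.15 = 11430 kJ.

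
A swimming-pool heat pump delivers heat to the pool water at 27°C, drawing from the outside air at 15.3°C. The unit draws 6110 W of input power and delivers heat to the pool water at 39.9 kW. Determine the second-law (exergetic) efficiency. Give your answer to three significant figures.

Converting, Q̇_H = 39.90 kW = 39900 W, so COP_actual = Q̇_H/Ẇ = 39900/6110 = 6.530.
In absolute terms T_C = 288.45 K and T_H = 300.15 K, so ΔT = 11.70 K.
COP_Carnot = T_H/ΔT = 300.15/11.70 = 25.65.
η_II = COP_actual/COP_Carnot = 6.530/25.65 = 0.2546.

0.255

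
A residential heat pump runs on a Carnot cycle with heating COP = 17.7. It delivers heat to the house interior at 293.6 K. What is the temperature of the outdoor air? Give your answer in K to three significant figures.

277 K

COP_HP = T_H/(T_H − T_C) gives T_H − T_C = T_H/COP.
With T_H = 293.60 K, T_C = 293.60 × (1 − 1/17.7) = 277.01 K.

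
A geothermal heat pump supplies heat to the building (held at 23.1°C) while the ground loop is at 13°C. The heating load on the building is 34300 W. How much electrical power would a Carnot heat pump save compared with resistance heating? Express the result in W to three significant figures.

33100 W

In absolute terms T_C = 286.15 K and T_H = 296.25 K, so ΔT = 10.10 K.
COP_Carnot = T_H/ΔT = 296.25/10.10 = 29.33.
Resistance heating needs Ẇ_res = Q̇_H = 34300 W; the reversible heat pump needs only Ẇ_hp = Q̇_H/COP = 1169 W.
Saving = 34300 − 1169 = 33130 W.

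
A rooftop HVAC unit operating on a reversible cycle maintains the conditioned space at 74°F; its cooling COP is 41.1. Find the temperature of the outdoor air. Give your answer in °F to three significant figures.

COP_R = T_C/(T_H − T_C) gives T_H − T_C = T_C/COP.
With T_C = 296.48 K, T_H = 296.48 × (1 + 1/41.1) = 303.70 K.
Converting, 303.70 K = 86.98°F.

87.0 °F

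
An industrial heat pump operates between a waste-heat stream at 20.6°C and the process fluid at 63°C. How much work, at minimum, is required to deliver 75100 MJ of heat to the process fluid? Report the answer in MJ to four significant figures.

9473 MJ

In absolute terms T_C = 293.75 K and T_H = 336.15 K, so ΔT = 42.40 K.
The reversible limit is COP_HP = T_H/ΔT = 7.928, so W_min = Q_H/COP = Q_H·ΔT/T_H.
W_min = 75100 × 42.40/336.15 = 9473 MJ.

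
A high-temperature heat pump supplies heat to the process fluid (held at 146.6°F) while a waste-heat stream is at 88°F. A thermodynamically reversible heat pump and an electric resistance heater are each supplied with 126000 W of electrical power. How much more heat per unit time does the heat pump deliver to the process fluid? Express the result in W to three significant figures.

In absolute terms T_C = 304.26 K and T_H = 336.82 K, so ΔT = 32.56 K.
COP_Carnot = T_H/ΔT = 336.82/32.56 = 10.35.
The heat pump delivers Q̇_H = COP × Ẇ = 1304000 W; the resistance heater delivers Ẇ = 126000 W.
Extra = (COP − 1)·Ẇ = 1178000 W.

1180000 W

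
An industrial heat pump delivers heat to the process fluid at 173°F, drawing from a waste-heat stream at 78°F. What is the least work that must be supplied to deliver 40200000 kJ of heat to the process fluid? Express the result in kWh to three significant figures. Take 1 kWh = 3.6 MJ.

In absolute terms T_C = 298.71 K and T_H = 351.48 K, so ΔT = 52.78 K.
The reversible limit is COP_HP = T_H/ΔT = 6.660, so W_min = Q_H/COP = Q_H·ΔT/T_H.
W_min = 40200000 × 52.78/351.48 = 6036000 kJ = 1677 kWh.

1680 kWh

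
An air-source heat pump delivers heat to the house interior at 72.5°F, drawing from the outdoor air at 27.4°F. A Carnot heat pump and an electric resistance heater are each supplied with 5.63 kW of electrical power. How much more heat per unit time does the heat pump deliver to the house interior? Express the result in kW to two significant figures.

61 kW

In absolute terms T_C = 270.59 K and T_H = 295.65 K, so ΔT = 25.06 K.
COP_Carnot = T_H/ΔT = 295.65/25.06 = 11.80.
The heat pump delivers Q̇_H = COP × Ẇ = 66.43 kW; the resistance heater delivers Ẇ = 5.630 kW.
Extra = (COP − 1)·Ẇ = 60.80 kW.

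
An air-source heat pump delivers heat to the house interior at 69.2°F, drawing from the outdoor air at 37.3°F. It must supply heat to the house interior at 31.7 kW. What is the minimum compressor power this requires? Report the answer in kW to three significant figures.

1.91 kW

In absolute terms T_C = 276.09 K and T_H = 293.82 K, so ΔT = 17.72 K.
COP_Carnot = T_H/ΔT = 293.82/17.72 = 16.58.
Ẇ_min = Q̇/COP_Carnot = 31.70/16.58 = 1.912 kW.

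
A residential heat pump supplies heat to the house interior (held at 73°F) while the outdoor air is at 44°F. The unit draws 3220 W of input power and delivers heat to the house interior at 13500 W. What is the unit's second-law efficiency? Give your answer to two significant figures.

0.23

COP_actual = Q̇_H/Ẇ = 13500/3220 = 4.193.
In absolute terms T_C = 279.82 K and T_H = 295.93 K, so ΔT = 16.11 K.
COP_Carnot = T_H/ΔT = 295.93/16.11 = 18.37.
η_II = COP_actual/COP_Carnot = 4.193/18.37 = 0.2283.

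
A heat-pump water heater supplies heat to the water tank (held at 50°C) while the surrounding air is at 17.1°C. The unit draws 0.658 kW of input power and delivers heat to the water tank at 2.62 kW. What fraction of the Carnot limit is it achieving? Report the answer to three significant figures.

0.405

COP_actual = Q̇_H/Ẇ = 2.620/0.6580 = 3.982.
In absolute terms T_C = 290.25 K and T_H = 323.15 K, so ΔT = 32.90 K.
COP_Carnot = T_H/ΔT = 323.15/32.90 = 9.822.
η_II = COP_actual/COP_Carnot = 3.982/9.822 = 0.4054.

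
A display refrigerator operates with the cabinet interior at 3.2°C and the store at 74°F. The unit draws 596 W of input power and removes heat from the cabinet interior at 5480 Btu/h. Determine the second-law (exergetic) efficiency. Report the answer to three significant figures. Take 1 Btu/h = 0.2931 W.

Converting, Q̇_C = 5480 Btu/h = 1606 W, so COP_actual = Q̇_C/Ẇ = 1606/596.0 = 2.695.
In absolute terms T_C = 276.35 K and T_H = 296.48 K, so ΔT = 20.13 K.
COP_Carnot = T_C/ΔT = 276.35/20.13 = 13.73.
η_II = COP_actual/COP_Carnot = 2.695/13.73 = 0.1963.

0.196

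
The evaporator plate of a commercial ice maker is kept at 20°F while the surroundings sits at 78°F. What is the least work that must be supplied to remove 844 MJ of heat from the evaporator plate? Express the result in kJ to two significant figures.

100000 kJ

In absolute terms T_C = 266.48 K and T_H = 298.71 K, so ΔT = 32.22 K.
The reversible limit is COP_R = T_C/ΔT = 8.270, so W_min = Q_C/COP = Q_C·ΔT/T_C.
W_min = 844.0 × 32.22/266.48 = 102.1 MJ = 102100 kJ.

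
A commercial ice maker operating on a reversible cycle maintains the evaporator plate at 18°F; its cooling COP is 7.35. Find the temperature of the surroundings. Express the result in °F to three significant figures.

COP_R = T_C/(T_H − T_C) gives T_H − T_C = T_C/COP.
With T_C = 265.37 K, T_H = 265.37 × (1 + 1/7.35) = 301.48 K.
Converting, 301.48 K = 82.99°F.

83.0 °F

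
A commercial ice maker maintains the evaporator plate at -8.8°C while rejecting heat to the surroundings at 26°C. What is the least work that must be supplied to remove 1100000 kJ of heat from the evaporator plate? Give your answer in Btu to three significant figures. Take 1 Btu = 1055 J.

In absolute terms T_C = 264.35 K and T_H = 299.15 K, so ΔT = 34.80 K.
The reversible limit is COP_R = T_C/ΔT = 7.596, so W_min = Q_C/COP = Q_C·ΔT/T_C.
W_min = 1100000 × 34.80/264.35 = 144800 kJ = 137300 Btu.

137000 Btu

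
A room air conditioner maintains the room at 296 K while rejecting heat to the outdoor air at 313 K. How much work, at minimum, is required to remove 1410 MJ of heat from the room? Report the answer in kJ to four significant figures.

80980 kJ

The reservoir spacing is ΔT = 313 − 296 = 17.00 K.
The reversible limit is COP_R = T_C/ΔT = 17.41, so W_min = Q_C/COP = Q_C·ΔT/T_C.
W_min = 1410 × 17.00/296.00 = 80.98 MJ = 80980 kJ.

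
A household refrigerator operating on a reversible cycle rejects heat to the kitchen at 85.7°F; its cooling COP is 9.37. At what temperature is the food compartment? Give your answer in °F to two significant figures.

For a Carnot refrigerator COP_R = T_C/(T_H − T_C), so T_C = COP·T_H/(1 + COP).
With T_H = 302.98 K, T_C = 9.37 × 302.98/10.37 = 273.77 K.
Converting, 273.77 K = 33.11°F.

33 °F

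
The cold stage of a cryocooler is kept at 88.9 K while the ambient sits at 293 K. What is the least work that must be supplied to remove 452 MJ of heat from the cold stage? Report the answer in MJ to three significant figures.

The reservoir spacing is ΔT = 293 − 88.9 = 204.1 K.
The reversible limit is COP_R = T_C/ΔT = 0.4356, so W_min = Q_C/COP = Q_C·ΔT/T_C.
W_min = 452.0 × 204.1/88.90 = 1038 MJ.

1040 MJ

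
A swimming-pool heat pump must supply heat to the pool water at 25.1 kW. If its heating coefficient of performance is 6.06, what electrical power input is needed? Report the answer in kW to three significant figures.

4.14 kW

Ẇ = Q̇_H/COP_HP = 25.10/6.06 = 4.142 kW.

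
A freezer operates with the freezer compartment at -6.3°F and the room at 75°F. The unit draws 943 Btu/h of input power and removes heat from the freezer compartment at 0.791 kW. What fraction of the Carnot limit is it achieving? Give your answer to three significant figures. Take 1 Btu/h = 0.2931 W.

0.513

Converting, Q̇_C = 0.7910 kW = 2699 Btu/h, so COP_actual = Q̇_C/Ẇ = 2699/943.0 = 2.862.
In absolute terms T_C = 251.87 K and T_H = 297.04 K, so ΔT = 45.17 K.
COP_Carnot = T_C/ΔT = 251.87/45.17 = 5.577.
η_II = COP_actual/COP_Carnot = 2.862/5.577 = 0.5132.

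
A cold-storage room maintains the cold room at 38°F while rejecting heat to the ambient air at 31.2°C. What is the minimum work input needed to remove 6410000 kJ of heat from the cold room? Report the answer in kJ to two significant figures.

In absolute terms T_C = 276.48 K and T_H = 304.35 K, so ΔT = 27.87 K.
The reversible limit is COP_R = T_C/ΔT = 9.922, so W_min = Q_C/COP = Q_C·ΔT/T_C.
W_min = 6410000 × 27.87/276.48 = 646100 kJ.

650000 kJ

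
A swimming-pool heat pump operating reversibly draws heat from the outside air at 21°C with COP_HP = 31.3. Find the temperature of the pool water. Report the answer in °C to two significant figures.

31 °C

COP_HP = T_H/(T_H − T_C) rearranges to T_H = COP·T_C/(COP − 1).
With T_C = 294.15 K, T_H = 31.3 × 294.15/30.30 = 303.86 K.
Converting, 303.86 K = 30.71°C.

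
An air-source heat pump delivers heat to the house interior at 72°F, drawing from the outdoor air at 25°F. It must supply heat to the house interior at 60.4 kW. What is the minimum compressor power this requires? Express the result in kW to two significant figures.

In absolute terms T_C = 269.26 K and T_H = 295.37 K, so ΔT = 26.11 K.
COP_Carnot = T_H/ΔT = 295.37/26.11 = 11.31.
Ẇ_min = Q̇/COP_Carnot = 60.40/11.31 = 5.339 kW.

5.3 kW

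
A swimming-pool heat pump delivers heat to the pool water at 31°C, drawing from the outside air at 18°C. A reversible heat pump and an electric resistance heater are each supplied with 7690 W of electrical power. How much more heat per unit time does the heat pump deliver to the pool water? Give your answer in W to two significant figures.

170000 W

In absolute terms T_C = 291.15 K and T_H = 304.15 K, so ΔT = 13.00 K.
COP_Carnot = T_H/ΔT = 304.15/13.00 = 23.40.
The heat pump delivers Q̇_H = COP × Ẇ = 179900 W; the resistance heater delivers Ẇ = 7690 W.
Extra = (COP − 1)·Ẇ = 172200 W.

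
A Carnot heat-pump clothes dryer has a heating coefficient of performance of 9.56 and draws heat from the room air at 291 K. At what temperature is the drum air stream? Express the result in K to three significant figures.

325 K

COP_HP = T_H/(T_H − T_C) rearranges to T_H = COP·T_C/(COP − 1).
With T_C = 291.00 K, T_H = 9.56 × 291.00/8.560 = 325.00 K.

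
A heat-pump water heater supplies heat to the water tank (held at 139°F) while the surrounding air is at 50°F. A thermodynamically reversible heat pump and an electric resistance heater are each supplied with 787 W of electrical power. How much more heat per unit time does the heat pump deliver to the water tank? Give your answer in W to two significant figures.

In absolute terms T_C = 283.15 K and T_H = 332.59 K, so ΔT = 49.44 K.
COP_Carnot = T_H/ΔT = 332.59/49.44 = 6.727.
The heat pump delivers Q̇_H = COP × Ẇ = 5294 W; the resistance heater delivers Ẇ = 787.0 W.
Extra = (COP − 1)·Ẇ = 4507 W.

4500 W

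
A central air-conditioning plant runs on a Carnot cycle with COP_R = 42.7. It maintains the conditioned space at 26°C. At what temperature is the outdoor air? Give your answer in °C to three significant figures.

COP_R = T_C/(T_H − T_C) gives T_H − T_C = T_C/COP.
With T_C = 299.15 K, T_H = 299.15 × (1 + 1/42.7) = 306.16 K.
Converting, 306.16 K = 33.01°C.

33.0 °C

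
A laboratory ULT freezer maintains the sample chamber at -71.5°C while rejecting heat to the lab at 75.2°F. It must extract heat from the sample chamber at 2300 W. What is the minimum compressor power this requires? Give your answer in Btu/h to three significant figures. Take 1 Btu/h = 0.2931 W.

3720 Btu/h

In absolute terms T_C = 201.65 K and T_H = 297.15 K, so ΔT = 95.50 K.
COP_Carnot = T_C/ΔT = 201.65/95.50 = 2.112.
Ẇ_min = Q̇/COP_Carnot = 2300/2.112 = 1089 W = 3716 Btu/h.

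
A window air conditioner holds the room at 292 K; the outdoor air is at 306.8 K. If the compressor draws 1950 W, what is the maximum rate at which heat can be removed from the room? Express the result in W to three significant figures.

38500 W

The reservoir spacing is ΔT = 306.8 − 292 = 14.80 K.
COP_Carnot = T_C/ΔT = 292.00/14.80 = 19.73.
Q̇_max = COP_Carnot × Ẇ = 19.73 × 1950 W = 38470 W.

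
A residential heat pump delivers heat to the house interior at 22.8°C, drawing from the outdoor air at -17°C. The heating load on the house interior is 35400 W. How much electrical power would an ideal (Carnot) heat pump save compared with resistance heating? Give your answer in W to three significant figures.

In absolute terms T_C = 256.15 K and T_H = 295.95 K, so ΔT = 39.80 K.
COP_Carnot = T_H/ΔT = 295.95/39.80 = 7.436.
Resistance heating needs Ẇ_res = Q̇_H = 35400 W; the reversible heat pump needs only Ẇ_hp = Q̇_H/COP = 4761 W.
Saving = 35400 − 4761 = 30640 W.

30600 W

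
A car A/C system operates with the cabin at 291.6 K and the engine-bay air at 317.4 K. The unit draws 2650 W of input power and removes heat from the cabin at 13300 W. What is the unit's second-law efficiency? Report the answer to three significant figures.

0.444

COP_actual = Q̇_C/Ẇ = 13300/2650 = 5.019.
The reservoir spacing is ΔT = 317.4 − 291.6 = 25.80 K.
COP_Carnot = T_C/ΔT = 291.60/25.80 = 11.30.
η_II = COP_actual/COP_Carnot = 5.019/11.30 = 0.4441.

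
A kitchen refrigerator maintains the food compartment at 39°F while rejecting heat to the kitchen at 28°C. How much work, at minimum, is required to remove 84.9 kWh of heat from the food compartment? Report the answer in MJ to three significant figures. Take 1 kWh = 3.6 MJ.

26.6 MJ

In absolute terms T_C = 277.04 K and T_H = 301.15 K, so ΔT = 24.11 K.
The reversible limit is COP_R = T_C/ΔT = 11.49, so W_min = Q_C/COP = Q_C·ΔT/T_C.
W_min = 84.90 × 24.11/277.04 = 7.389 kWh = 26.60 MJ.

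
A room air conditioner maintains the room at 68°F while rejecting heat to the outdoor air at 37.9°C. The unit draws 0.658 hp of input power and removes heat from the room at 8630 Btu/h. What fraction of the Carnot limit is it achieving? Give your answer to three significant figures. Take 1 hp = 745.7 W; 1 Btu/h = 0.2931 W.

0.315

Converting, Q̇_C = 8630 Btu/h = 3.392 hp, so COP_actual = Q̇_C/Ẇ = 3.392/0.6580 = 5.155.
In absolute terms T_C = 293.15 K and T_H = 311.05 K, so ΔT = 17.90 K.
COP_Carnot = T_C/ΔT = 293.15/17.90 = 16.38.
η_II = COP_actual/COP_Carnot = 5.155/16.38 = 0.3148.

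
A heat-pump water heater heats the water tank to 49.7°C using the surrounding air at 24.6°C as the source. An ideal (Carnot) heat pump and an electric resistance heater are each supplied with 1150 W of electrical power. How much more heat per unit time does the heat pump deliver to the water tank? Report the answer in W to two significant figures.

In absolute terms T_C = 297.75 K and T_H = 322.85 K, so ΔT = 25.10 K.
COP_Carnot = T_H/ΔT = 322.85/25.10 = 12.86.
The heat pump delivers Q̇_H = COP × Ẇ = 14790 W; the resistance heater delivers Ẇ = 1150 W.
Extra = (COP − 1)·Ẇ = 13640 W.

14000 W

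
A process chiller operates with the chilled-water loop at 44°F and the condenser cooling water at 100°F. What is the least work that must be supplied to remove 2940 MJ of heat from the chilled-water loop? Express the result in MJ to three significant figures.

In absolute terms T_C = 279.82 K and T_H = 310.93 K, so ΔT = 31.11 K.
The reversible limit is COP_R = T_C/ΔT = 8.994, so W_min = Q_C/COP = Q_C·ΔT/T_C.
W_min = 2940 × 31.11/279.82 = 326.9 MJ.

327 MJ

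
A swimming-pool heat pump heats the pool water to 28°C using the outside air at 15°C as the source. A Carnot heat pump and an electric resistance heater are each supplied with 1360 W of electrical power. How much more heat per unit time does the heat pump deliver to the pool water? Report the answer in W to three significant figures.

30100 W

In absolute terms T_C = 288.15 K and T_H = 301.15 K, so ΔT = 13.00 K.
COP_Carnot = T_H/ΔT = 301.15/13.00 = 23.17.
The heat pump delivers Q̇_H = COP × Ẇ = 31500 W; the resistance heater delivers Ẇ = 1360 W.
Extra = (COP − 1)·Ẇ = 30140 W.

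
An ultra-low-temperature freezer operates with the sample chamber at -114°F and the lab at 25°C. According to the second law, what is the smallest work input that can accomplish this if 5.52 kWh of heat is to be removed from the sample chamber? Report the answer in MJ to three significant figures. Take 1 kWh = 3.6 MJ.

11.0 MJ

In absolute terms T_C = 192.04 K and T_H = 298.15 K, so ΔT = 106.1 K.
The reversible limit is COP_R = T_C/ΔT = 1.810, so W_min = Q_C/COP = Q_C·ΔT/T_C.
W_min = 5.520 × 106.1/192.04 = 3.050 kWh = 10.98 MJ.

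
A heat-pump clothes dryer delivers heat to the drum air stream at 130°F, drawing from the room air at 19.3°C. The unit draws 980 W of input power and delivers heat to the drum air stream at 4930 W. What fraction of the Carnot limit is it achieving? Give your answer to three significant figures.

0.540

COP_actual = Q̇_H/Ẇ = 4930/980.0 = 5.031.
In absolute terms T_C = 292.45 K and T_H = 327.59 K, so ΔT = 35.14 K.
COP_Carnot = T_H/ΔT = 327.59/35.14 = 9.321.
η_II = COP_actual/COP_Carnot = 5.031/9.321 = 0.5397.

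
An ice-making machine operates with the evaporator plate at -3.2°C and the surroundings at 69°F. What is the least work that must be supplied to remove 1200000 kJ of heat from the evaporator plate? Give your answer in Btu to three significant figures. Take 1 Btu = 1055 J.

100000 Btu

In absolute terms T_C = 269.95 K and T_H = 293.71 K, so ΔT = 23.76 K.
The reversible limit is COP_R = T_C/ΔT = 11.36, so W_min = Q_C/COP = Q_C·ΔT/T_C.
W_min = 1200000 × 23.76/269.95 = 105600 kJ = 100100 Btu.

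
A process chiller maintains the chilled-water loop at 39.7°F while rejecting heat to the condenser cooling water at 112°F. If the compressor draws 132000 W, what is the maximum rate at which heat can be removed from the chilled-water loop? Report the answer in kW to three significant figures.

912 kW

In absolute terms T_C = 277.43 K and T_H = 317.59 K, so ΔT = 40.17 K.
COP_Carnot = T_C/ΔT = 277.43/40.17 = 6.907.
Q̇_max = COP_Carnot × Ẇ = 6.907 × 132000 W = 911700 W = 911.7 kW.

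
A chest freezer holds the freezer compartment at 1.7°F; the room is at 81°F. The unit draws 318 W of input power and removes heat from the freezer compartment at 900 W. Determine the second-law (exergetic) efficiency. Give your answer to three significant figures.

COP_actual = Q̇_C/Ẇ = 900.0/318.0 = 2.830.
In absolute terms T_C = 256.32 K and T_H = 300.37 K, so ΔT = 44.06 K.
COP_Carnot = T_C/ΔT = 256.32/44.06 = 5.818.
η_II = COP_actual/COP_Carnot = 2.830/5.818 = 0.4865.

0.486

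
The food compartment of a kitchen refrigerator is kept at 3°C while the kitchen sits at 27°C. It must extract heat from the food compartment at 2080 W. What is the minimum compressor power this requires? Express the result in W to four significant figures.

In absolute terms T_C = 276.15 K and T_H = 300.15 K, so ΔT = 24.00 K.
COP_Carnot = T_C/ΔT = 276.15/24.00 = 11.51.
Ẇ_min = Q̇/COP_Carnot = 2080/11.51 = 180.8 W.

180.8 W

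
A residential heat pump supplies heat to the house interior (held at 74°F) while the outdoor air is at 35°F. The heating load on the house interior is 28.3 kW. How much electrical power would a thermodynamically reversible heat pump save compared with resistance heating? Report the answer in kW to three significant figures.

26.2 kW

In absolute terms T_C = 274.82 K and T_H = 296.48 K, so ΔT = 21.67 K.
COP_Carnot = T_H/ΔT = 296.48/21.67 = 13.68.
Resistance heating needs Ẇ_res = Q̇_H = 28.30 kW; the reversible heat pump needs only Ẇ_hp = Q̇_H/COP = 2.068 kW.
Saving = 28.30 − 2.068 = 26.23 kW.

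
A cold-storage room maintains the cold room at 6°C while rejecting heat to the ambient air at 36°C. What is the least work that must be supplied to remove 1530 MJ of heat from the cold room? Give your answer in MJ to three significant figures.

164 MJ

In absolute terms T_C = 279.15 K and T_H = 309.15 K, so ΔT = 30.00 K.
The reversible limit is COP_R = T_C/ΔT = 9.305, so W_min = Q_C/COP = Q_C·ΔT/T_C.
W_min = 1530 × 30.00/279.15 = 164.4 MJ.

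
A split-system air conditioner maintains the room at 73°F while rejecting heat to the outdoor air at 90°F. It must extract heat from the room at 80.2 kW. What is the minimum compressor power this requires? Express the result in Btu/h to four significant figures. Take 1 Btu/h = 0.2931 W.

In absolute terms T_C = 295.93 K and T_H = 305.37 K, so ΔT = 9.444 K.
COP_Carnot = T_C/ΔT = 295.93/9.444 = 31.33.
Ẇ_min = Q̇/COP_Carnot = 80.20/31.33 = 2.560 kW = 8733 Btu/h.

8733 Btu/h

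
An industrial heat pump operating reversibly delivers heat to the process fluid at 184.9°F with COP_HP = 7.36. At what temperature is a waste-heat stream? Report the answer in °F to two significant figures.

97 °F

COP_HP = T_H/(T_H − T_C) gives T_H − T_C = T_H/COP.
With T_H = 358.09 K, T_C = 358.09 × (1 − 1/7.36) = 309.44 K.
Converting, 309.44 K = 97.32°F.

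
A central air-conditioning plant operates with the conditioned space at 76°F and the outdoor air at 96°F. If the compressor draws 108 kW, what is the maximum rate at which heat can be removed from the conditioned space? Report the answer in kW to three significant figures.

In absolute terms T_C = 297.59 K and T_H = 308.71 K, so ΔT = 11.11 K.
COP_Carnot = T_C/ΔT = 297.59/11.11 = 26.78.
Q̇_max = COP_Carnot × Ẇ = 26.78 × 108.0 kW = 2893 kW.

2890 kW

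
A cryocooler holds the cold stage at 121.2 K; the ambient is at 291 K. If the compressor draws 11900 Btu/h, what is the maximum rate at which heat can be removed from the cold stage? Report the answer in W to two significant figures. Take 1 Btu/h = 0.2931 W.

The reservoir spacing is ΔT = 291 − 121.2 = 169.8 K.
COP_Carnot = T_C/ΔT = 121.20/169.8 = 0.7138.
Q̇_max = COP_Carnot × Ẇ = 0.7138 × 11900 Btu/h = 8494 Btu/h = 2490 W.

2500 W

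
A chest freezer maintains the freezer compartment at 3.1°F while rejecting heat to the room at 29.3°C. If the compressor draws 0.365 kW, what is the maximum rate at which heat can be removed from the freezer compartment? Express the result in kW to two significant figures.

In absolute terms T_C = 257.09 K and T_H = 302.45 K, so ΔT = 45.36 K.
COP_Carnot = T_C/ΔT = 257.09/45.36 = 5.668.
Q̇_max = COP_Carnot × Ẇ = 5.668 × 0.3650 kW = 2.069 kW.

2.1 kW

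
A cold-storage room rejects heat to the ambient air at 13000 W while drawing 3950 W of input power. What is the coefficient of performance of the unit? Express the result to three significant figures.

The first law gives Q̇_H = Q̇_C + Ẇ, so the three rates are Q̇_C = 9050, Q̇_H = 13000, Ẇ = 3950 W.
COP_R = Q̇_C/Ẇ = 9050/3950 = 2.291.

2.29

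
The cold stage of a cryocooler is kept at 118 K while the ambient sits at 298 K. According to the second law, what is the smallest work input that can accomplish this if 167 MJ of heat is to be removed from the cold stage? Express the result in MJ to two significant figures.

The reservoir spacing is ΔT = 298 − 118 = 180.0 K.
The reversible limit is COP_R = T_C/ΔT = 0.6556, so W_min = Q_C/COP = Q_C·ΔT/T_C.
W_min = 167.0 × 180.0/118.00 = 254.7 MJ.

250 MJ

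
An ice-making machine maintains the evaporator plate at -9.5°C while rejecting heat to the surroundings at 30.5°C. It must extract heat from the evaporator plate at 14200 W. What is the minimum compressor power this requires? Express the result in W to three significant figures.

In absolute terms T_C = 263.65 K and T_H = 303.65 K, so ΔT = 40.00 K.
COP_Carnot = T_C/ΔT = 263.65/40.00 = 6.591.
Ẇ_min = Q̇/COP_Carnot = 14200/6.591 = 2154 W.

2150 W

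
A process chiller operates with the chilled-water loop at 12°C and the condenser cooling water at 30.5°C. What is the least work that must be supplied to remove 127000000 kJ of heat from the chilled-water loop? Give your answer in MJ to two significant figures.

In absolute terms T_C = 285.15 K and T_H = 303.65 K, so ΔT = 18.50 K.
The reversible limit is COP_R = T_C/ΔT = 15.41, so W_min = Q_C/COP = Q_C·ΔT/T_C.
W_min = 127000000 × 18.50/285.15 = 8240000 kJ = 8240 MJ.

8200 MJ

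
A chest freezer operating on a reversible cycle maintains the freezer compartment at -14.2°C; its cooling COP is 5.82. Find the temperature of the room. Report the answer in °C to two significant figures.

COP_R = T_C/(T_H − T_C) gives T_H − T_C = T_C/COP.
With T_C = 258.95 K, T_H = 258.95 × (1 + 1/5.82) = 303.44 K.
Converting, 303.44 K = 30.29°C.

30 °C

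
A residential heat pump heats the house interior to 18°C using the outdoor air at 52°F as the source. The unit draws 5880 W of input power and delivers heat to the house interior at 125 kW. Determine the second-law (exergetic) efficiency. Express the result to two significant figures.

Converting, Q̇_H = 125.0 kW = 125000 W, so COP_actual = Q̇_H/Ẇ = 125000/5880 = 21.26.
In absolute terms T_C = 284.26 K and T_H = 291.15 K, so ΔT = 6.889 K.
COP_Carnot = T_H/ΔT = 291.15/6.889 = 42.26.
η_II = COP_actual/COP_Carnot = 21.26/42.26 = 0.5030.

0.50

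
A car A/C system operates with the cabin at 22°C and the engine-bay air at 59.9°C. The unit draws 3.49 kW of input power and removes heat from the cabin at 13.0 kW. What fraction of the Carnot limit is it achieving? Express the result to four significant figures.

0.4783

COP_actual = Q̇_C/Ẇ = 13.00/3.490 = 3.725.
In absolute terms T_C = 295.15 K and T_H = 333.05 K, so ΔT = 37.90 K.
COP_Carnot = T_C/ΔT = 295.15/37.90 = 7.788.
η_II = COP_actual/COP_Carnot = 3.725/7.788 = 0.4783.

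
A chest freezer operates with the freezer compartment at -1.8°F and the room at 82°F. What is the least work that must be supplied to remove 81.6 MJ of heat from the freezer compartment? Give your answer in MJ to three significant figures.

14.9 MJ

In absolute terms T_C = 254.37 K and T_H = 300.93 K, so ΔT = 46.56 K.
The reversible limit is COP_R = T_C/ΔT = 5.464, so W_min = Q_C/COP = Q_C·ΔT/T_C.
W_min = 81.60 × 46.56/254.37 = 14.93 MJ.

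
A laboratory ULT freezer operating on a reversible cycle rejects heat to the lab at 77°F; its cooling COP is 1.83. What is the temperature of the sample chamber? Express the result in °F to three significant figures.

For a Carnot refrigerator COP_R = T_C/(T_H − T_C), so T_C = COP·T_H/(1 + COP).
With T_H = 298.15 K, T_C = 1.83 × 298.15/2.830 = 192.80 K.
Converting, 192.80 K = -112.64°F.

-113 °F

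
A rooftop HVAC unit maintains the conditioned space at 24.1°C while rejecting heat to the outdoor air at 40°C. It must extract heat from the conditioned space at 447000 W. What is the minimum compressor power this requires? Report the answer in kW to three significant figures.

23.9 kW

In absolute terms T_C = 297.25 K and T_H = 313.15 K, so ΔT = 15.90 K.
COP_Carnot = T_C/ΔT = 297.25/15.90 = 18.69.
Ẇ_min = Q̇/COP_Carnot = 447000/18.69 = 23910 W = 23.91 kW.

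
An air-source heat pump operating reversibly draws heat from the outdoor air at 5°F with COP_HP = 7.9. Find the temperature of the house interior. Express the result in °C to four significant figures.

COP_HP = T_H/(T_H − T_C) rearranges to T_H = COP·T_C/(COP − 1).
With T_C = 258.15 K, T_H = 7.9 × 258.15/6.900 = 295.56 K.
Converting, 295.56 K = 22.41°C.

22.41 °C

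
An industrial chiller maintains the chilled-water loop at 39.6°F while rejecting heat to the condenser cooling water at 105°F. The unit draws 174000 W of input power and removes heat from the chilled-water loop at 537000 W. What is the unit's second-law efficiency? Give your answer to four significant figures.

0.4043

COP_actual = Q̇_C/Ẇ = 537000/174000 = 3.086.
In absolute terms T_C = 277.37 K and T_H = 313.71 K, so ΔT = 36.33 K.
COP_Carnot = T_C/ΔT = 277.37/36.33 = 7.634.
η_II = COP_actual/COP_Carnot = 3.086/7.634 = 0.4043.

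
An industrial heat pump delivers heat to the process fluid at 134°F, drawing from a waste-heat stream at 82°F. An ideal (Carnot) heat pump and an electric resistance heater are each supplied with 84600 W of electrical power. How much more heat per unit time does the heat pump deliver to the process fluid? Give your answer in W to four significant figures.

881300 W

In absolute terms T_C = 300.93 K and T_H = 329.82 K, so ΔT = 28.89 K.
COP_Carnot = T_H/ΔT = 329.82/28.89 = 11.42.
The heat pump delivers Q̇_H = COP × Ẇ = 965900 W; the resistance heater delivers Ẇ = 84600 W.
Extra = (COP − 1)·Ẇ = 881300 W.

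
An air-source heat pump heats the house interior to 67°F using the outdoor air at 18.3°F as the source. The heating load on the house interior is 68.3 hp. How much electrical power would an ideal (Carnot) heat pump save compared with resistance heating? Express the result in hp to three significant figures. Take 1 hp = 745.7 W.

In absolute terms T_C = 265.54 K and T_H = 292.59 K, so ΔT = 27.06 K.
COP_Carnot = T_H/ΔT = 292.59/27.06 = 10.81.
Resistance heating needs Ẇ_res = Q̇_H = 68.30 hp; the reversible heat pump needs only Ẇ_hp = Q̇_H/COP = 6.316 hp.
Saving = 68.30 − 6.316 = 61.98 hp.

62.0 hp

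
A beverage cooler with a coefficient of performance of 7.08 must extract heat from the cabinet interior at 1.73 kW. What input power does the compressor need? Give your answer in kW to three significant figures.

Ẇ = Q̇_C/COP = 1.730/7.08 = 0.2444 kW.

0.244 kW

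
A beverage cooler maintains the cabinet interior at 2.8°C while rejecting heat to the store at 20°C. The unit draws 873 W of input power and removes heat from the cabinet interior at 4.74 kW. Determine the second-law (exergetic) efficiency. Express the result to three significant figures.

Converting, Q̇_C = 4.740 kW = 4740 W, so COP_actual = Q̇_C/Ẇ = 4740/873.0 = 5.430.
In absolute terms T_C = 275.95 K and T_H = 293.15 K, so ΔT = 17.20 K.
COP_Carnot = T_C/ΔT = 275.95/17.20 = 16.04.
η_II = COP_actual/COP_Carnot = 5.430/16.04 = 0.3384.

0.338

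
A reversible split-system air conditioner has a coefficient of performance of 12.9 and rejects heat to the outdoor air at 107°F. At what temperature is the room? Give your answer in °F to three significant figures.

66.2 °F

For a Carnot refrigerator COP_R = T_C/(T_H − T_C), so T_C = COP·T_H/(1 + COP).
With T_H = 314.82 K, T_C = 12.9 × 314.82/13.90 = 292.17 K.
Converting, 292.17 K = 66.23°F.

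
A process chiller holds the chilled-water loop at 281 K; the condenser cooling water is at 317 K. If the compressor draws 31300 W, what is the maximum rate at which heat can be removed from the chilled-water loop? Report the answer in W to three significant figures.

The reservoir spacing is ΔT = 317 − 281 = 36.00 K.
COP_Carnot = T_C/ΔT = 281.00/36.00 = 7.806.
Q̇_max = COP_Carnot × Ẇ = 7.806 × 31300 W = 244300 W.

244000 W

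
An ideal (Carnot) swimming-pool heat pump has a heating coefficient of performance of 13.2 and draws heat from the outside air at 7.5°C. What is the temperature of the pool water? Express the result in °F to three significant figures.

86.9 °F

COP_HP = T_H/(T_H − T_C) rearranges to T_H = COP·T_C/(COP − 1).
With T_C = 280.65 K, T_H = 13.2 × 280.65/12.20 = 303.65 K.
Converting, 303.65 K = 86.91°F.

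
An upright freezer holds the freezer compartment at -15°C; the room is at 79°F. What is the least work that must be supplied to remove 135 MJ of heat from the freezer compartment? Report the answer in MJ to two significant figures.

21 MJ

In absolute terms T_C = 258.15 K and T_H = 299.26 K, so ΔT = 41.11 K.
The reversible limit is COP_R = T_C/ΔT = 6.279, so W_min = Q_C/COP = Q_C·ΔT/T_C.
W_min = 135.0 × 41.11/258.15 = 21.50 MJ.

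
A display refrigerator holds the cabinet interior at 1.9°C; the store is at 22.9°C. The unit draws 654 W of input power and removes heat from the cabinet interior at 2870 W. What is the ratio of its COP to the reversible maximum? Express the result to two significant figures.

0.34

COP_actual = Q̇_C/Ẇ = 2870/654.0 = 4.388.
In absolute terms T_C = 275.05 K and T_H = 296.05 K, so ΔT = 21.00 K.
COP_Carnot = T_C/ΔT = 275.05/21.00 = 13.10.
η_II = COP_actual/COP_Carnot = 4.388/13.10 = 0.3351.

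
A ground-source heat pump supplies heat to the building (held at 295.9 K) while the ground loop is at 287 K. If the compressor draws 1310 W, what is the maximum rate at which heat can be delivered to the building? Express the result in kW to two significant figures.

The reservoir spacing is ΔT = 295.9 − 287 = 8.900 K.
COP_Carnot = T_H/ΔT = 295.90/8.900 = 33.25.
Q̇_max = COP_Carnot × Ẇ = 33.25 × 1310 W = 43550 W = 43.55 kW.

44 kW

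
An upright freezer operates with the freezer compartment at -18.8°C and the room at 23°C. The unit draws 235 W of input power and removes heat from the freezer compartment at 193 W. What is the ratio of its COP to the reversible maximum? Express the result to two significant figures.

COP_actual = Q̇_C/Ẇ = 193.0/235.0 = 0.8213.
In absolute terms T_C = 254.35 K and T_H = 296.15 K, so ΔT = 41.80 K.
COP_Carnot = T_C/ΔT = 254.35/41.80 = 6.085.
η_II = COP_actual/COP_Carnot = 0.8213/6.085 = 0.1350.

0.13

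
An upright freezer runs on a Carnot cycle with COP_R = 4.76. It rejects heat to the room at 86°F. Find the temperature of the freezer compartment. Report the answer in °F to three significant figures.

-8.73 °F

For a Carnot refrigerator COP_R = T_C/(T_H − T_C), so T_C = COP·T_H/(1 + COP).
With T_H = 303.15 K, T_C = 4.76 × 303.15/5.760 = 250.52 K.
Converting, 250.52 K = -8.73°F.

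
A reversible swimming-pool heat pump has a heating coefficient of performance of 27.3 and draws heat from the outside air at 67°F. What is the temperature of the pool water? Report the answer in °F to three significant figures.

87.0 °F

COP_HP = T_H/(T_H − T_C) rearranges to T_H = COP·T_C/(COP − 1).
With T_C = 292.59 K, T_H = 27.3 × 292.59/26.30 = 303.72 K.
Converting, 303.72 K = 87.03°F.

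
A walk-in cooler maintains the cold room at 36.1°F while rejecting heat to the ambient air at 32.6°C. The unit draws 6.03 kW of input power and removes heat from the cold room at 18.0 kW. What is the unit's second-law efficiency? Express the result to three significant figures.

COP_actual = Q̇_C/Ẇ = 18.00/6.030 = 2.985.
In absolute terms T_C = 275.43 K and T_H = 305.75 K, so ΔT = 30.32 K.
COP_Carnot = T_C/ΔT = 275.43/30.32 = 9.083.
η_II = COP_actual/COP_Carnot = 2.985/9.083 = 0.3286.

0.329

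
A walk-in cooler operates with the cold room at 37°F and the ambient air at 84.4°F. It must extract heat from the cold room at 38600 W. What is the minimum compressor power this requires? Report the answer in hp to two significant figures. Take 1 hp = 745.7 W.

In absolute terms T_C = 275.93 K and T_H = 302.26 K, so ΔT = 26.33 K.
COP_Carnot = T_C/ΔT = 275.93/26.33 = 10.48.
Ẇ_min = Q̇/COP_Carnot = 38600/10.48 = 3684 W = 4.940 hp.

4.9 hp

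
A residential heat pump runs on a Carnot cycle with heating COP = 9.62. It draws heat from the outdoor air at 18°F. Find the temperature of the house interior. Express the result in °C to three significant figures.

23.0 °C

COP_HP = T_H/(T_H − T_C) rearranges to T_H = COP·T_C/(COP − 1).
With T_C = 265.37 K, T_H = 9.62 × 265.37/8.620 = 296.16 K.
Converting, 296.16 K = 23.01°C.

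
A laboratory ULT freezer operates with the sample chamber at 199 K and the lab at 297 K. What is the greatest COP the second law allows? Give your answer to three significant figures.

2.03

The reservoir spacing is ΔT = 297 − 199 = 98.00 K.
For a reversible cycle, COP_Carnot = T_C/ΔT = 199.00/98.00 = 2.031.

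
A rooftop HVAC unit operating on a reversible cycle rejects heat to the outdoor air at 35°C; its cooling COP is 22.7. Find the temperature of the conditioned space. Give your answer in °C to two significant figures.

22 °C

For a Carnot refrigerator COP_R = T_C/(T_H − T_C), so T_C = COP·T_H/(1 + COP).
With T_H = 308.15 K, T_C = 22.7 × 308.15/23.70 = 295.15 K.
Converting, 295.15 K = 22.00°C.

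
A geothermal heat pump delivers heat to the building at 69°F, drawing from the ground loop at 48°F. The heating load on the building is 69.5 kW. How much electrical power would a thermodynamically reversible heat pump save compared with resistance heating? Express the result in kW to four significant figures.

In absolute terms T_C = 282.04 K and T_H = 293.71 K, so ΔT = 11.67 K.
COP_Carnot = T_H/ΔT = 293.71/11.67 = 25.17.
Resistance heating needs Ẇ_res = Q̇_H = 69.50 kW; the reversible heat pump needs only Ẇ_hp = Q̇_H/COP = 2.761 kW.
Saving = 69.50 − 2.761 = 66.74 kW.

66.74 kW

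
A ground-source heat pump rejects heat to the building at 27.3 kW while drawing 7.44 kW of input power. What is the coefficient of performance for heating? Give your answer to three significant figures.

The first law gives Q̇_H = Q̇_C + Ẇ, so the three rates are Q̇_C = 19.86, Q̇_H = 27.30, Ẇ = 7.440 kW.
COP_HP = Q̇_H/Ẇ = 27.30/7.440 = 3.669.

3.67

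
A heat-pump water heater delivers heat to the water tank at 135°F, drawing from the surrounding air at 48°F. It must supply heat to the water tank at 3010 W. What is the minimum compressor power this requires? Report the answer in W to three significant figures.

440 W

In absolute terms T_C = 282.04 K and T_H = 330.37 K, so ΔT = 48.33 K.
COP_Carnot = T_H/ΔT = 330.37/48.33 = 6.835.
Ẇ_min = Q̇/COP_Carnot = 3010/6.835 = 440.4 W.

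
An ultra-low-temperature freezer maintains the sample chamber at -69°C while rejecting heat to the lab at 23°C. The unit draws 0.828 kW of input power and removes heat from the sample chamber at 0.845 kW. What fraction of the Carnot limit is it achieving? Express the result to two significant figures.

COP_actual = Q̇_C/Ẇ = 0.8450/0.8280 = 1.021.
In absolute terms T_C = 204.15 K and T_H = 296.15 K, so ΔT = 92.00 K.
COP_Carnot = T_C/ΔT = 204.15/92.00 = 2.219.
η_II = COP_actual/COP_Carnot = 1.021/2.219 = 0.4599.

0.46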